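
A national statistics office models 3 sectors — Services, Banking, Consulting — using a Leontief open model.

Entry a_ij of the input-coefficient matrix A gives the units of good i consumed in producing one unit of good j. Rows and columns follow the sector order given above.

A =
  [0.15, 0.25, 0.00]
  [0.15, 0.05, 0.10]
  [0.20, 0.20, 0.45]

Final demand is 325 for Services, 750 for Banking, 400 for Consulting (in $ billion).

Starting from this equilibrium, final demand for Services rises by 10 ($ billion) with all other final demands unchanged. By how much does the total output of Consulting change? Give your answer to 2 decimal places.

Δx_3 = 5.48

I − A =
  [   0.85    -0.25     0.00]
  [  -0.15     0.95    -0.10]
  [  -0.20    -0.20     0.55]
Cofactors of I−A, C_ij = (−1)^(i+j)·(minor ij) (rows/columns in the sector order above):
  C_11 = (0.95)(0.55) − (-0.10)(-0.20) = 0.5025
  C_12 = −[(-0.15)(0.55) − (-0.10)(-0.20)] = 0.1025
  C_13 = (-0.15)(-0.20) − (0.95)(-0.20) = 0.2200
  C_21 = −[(-0.25)(0.55) − (0.00)(-0.20)] = 0.1375
  C_22 = (0.85)(0.55) − (0.00)(-0.20) = 0.4675
  C_23 = −[(0.85)(-0.20) − (-0.25)(-0.20)] = 0.2200
  C_31 = (-0.25)(-0.10) − (0.00)(0.95) = 0.0250
  C_32 = −[(0.85)(-0.10) − (0.00)(-0.15)] = 0.0850
  C_33 = (0.85)(0.95) − (-0.25)(-0.15) = 0.7700
det(I−A) = Σ_j (I−A)_1j·C_1j = (0.85)(0.5025) + (-0.25)(0.1025) + (0.00)(0.2200) = 0.4015
adj(I−A) = Cᵀ =
  [ 0.5025   0.1375   0.0250]
  [ 0.1025   0.4675   0.0850]
  [ 0.2200   0.2200   0.7700]
(I − A)⁻¹ = adj(I−A) / det(I−A) ≈
  [   1.2516     0.3425     0.0623]
  [   0.2553     1.1644     0.2117]
  [   0.5479     0.5479     1.9178]
Δx = (I − A)⁻¹ Δd with Δd having +10 in the Services component and 0 elsewhere.
So Δx_3 = L_31 · (+10), where L_31 = adj(I−A)_31 / det(I−A) = 0.2200 / 0.4015.
Δx_3 = 0.2200 × (+10) / 0.4015 = 2.20 / 0.4015 ≈ 5.48.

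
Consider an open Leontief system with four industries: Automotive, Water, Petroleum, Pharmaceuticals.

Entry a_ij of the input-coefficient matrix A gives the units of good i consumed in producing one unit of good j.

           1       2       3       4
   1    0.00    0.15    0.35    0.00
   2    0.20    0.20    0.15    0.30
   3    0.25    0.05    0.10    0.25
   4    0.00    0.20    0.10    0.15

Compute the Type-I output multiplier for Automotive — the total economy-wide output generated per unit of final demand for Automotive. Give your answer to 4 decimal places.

m_1 = 2.1854

I − A =
  [   1.00    -0.15    -0.35     0.00]
  [  -0.20     0.80    -0.15    -0.30]
  [  -0.25    -0.05     0.90    -0.25]
  [   0.00    -0.20    -0.10     0.85]
Compute the cofactors C_ij = (−1)^(i+j)·(3×3 minor ij) of I−A; the adjugate is their transpose:
adj(I−A) = Cᵀ =
  [ 0.522625   0.143375   0.240625   0.121375]
  [ 0.187375   0.665625   0.217000   0.298750]
  [ 0.173500   0.124375   0.594500   0.218750]
  [ 0.064500   0.171250   0.121000   0.606375]
det(I−A) = Σ_j (I−A)_1j·C_1j = (1.00)(0.522625) + (-0.15)(0.187375) + (-0.35)(0.173500) + (0.00)(0.064500) = 0.43379375
(I − A)⁻¹ = adj(I−A) / det(I−A) ≈
  [   1.20478     0.33051     0.55470     0.27980]
  [   0.43194     1.53443     0.50024     0.68869]
  [   0.39996     0.28671     1.37047     0.50427]
  [   0.14869     0.39477     0.27893     1.39784]
The output multiplier for sector j is the column-j sum of the Leontief inverse (I − A)⁻¹ = adj(I−A) / det(I−A).
Column 1 of adj(I−A): (0.522625, 0.187375, 0.173500, 0.064500); det(I−A) = 0.43379375.
m_1 = (0.522625 + 0.187375 + 0.173500 + 0.064500) / 0.43379375 = 0.948 / 0.43379375 ≈ 2.1854.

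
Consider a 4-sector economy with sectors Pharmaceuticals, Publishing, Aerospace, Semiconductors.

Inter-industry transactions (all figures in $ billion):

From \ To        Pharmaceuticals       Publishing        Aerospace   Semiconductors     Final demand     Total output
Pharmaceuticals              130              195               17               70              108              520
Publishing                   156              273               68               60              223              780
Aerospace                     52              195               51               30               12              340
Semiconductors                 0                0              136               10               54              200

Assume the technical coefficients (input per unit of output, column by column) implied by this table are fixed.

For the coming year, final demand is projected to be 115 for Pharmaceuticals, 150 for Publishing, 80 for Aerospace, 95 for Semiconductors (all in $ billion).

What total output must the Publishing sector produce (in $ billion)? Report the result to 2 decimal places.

Technical coefficients a_ij = z_ij / X_j:
  a_11 = 130/520 = 0.25, a_21 = 156/520 = 0.30, a_31 = 52/520 = 0.10, a_41 = 0/520 = 0.00
  a_12 = 195/780 = 0.25, a_22 = 273/780 = 0.35, a_32 = 195/780 = 0.25, a_42 = 0/780 = 0.00
  a_13 = 17/340 = 0.05, a_23 = 68/340 = 0.20, a_33 = 51/340 = 0.15, a_43 = 136/340 = 0.40
  a_14 = 70/200 = 0.35, a_24 = 60/200 = 0.30, a_34 = 30/200 = 0.15, a_44 = 10/200 = 0.05
I − A =
  [   0.75    -0.25    -0.05    -0.35]
  [  -0.30     0.65    -0.20    -0.30]
  [  -0.10    -0.25     0.85    -0.15]
  [   0.00     0.00    -0.40     0.95]
Compute the cofactors C_ij = (−1)^(i+j)·(3×3 minor ij) of I−A; the adjugate is their transpose:
adj(I−A) = Cᵀ =
  [ 0.408375   0.233750   0.199375   0.255750]
  [ 0.255250   0.541875   0.288750   0.310750]
  [ 0.133000   0.201875   0.391875   0.174625]
  [ 0.056000   0.085000   0.165000   0.301125]
det(I−A) = Σ_j (I−A)_1j·C_1j = (0.75)(0.408375) + (-0.25)(0.255250) + (-0.05)(0.133000) + (-0.35)(0.056000) = 0.21621875
(I − A)⁻¹ = adj(I−A) / det(I−A) ≈
  [   1.8887     1.0811     0.9221     1.1828]
  [   1.1805     2.5061     1.3355     1.4372]
  [   0.6151     0.9337     1.8124     0.8076]
  [   0.2590     0.3931     0.7631     1.3927]
x = (I − A)⁻¹ d = adj(I−A)·d / det(I−A), with det(I−A) = 0.21621875:
  x_1 = (0.408375·115 + 0.233750·150 + 0.199375·80 + 0.255750·95) / 0.21621875 = 122.271875 / 0.21621875 ≈ 565.50
  x_2 = (0.255250·115 + 0.541875·150 + 0.288750·80 + 0.310750·95) / 0.21621875 = 163.25625 / 0.21621875 ≈ 755.05
  x_3 = (0.133000·115 + 0.201875·150 + 0.391875·80 + 0.174625·95) / 0.21621875 = 93.515625 / 0.21621875 ≈ 432.50
  x_4 = (0.056000·115 + 0.085000·150 + 0.165000·80 + 0.301125·95) / 0.21621875 = 60.996875 / 0.21621875 ≈ 282.11

x_2 = 755.05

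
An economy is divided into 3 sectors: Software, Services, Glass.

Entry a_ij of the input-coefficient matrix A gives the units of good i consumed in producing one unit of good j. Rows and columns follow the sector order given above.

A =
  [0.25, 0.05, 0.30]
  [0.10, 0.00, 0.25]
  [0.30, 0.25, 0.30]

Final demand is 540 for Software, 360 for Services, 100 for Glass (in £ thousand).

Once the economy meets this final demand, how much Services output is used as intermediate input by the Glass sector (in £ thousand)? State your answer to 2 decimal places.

z_23 = 216.20

I − A =
  [   0.75    -0.05    -0.30]
  [  -0.10     1.00    -0.25]
  [  -0.30    -0.25     0.70]
Cofactors of I−A, C_ij = (−1)^(i+j)·(minor ij) (rows/columns in the sector order above):
  C_11 = (1.00)(0.70) − (-0.25)(-0.25) = 0.6375
  C_12 = −[(-0.10)(0.70) − (-0.25)(-0.30)] = 0.1450
  C_13 = (-0.10)(-0.25) − (1.00)(-0.30) = 0.3250
  C_21 = −[(-0.05)(0.70) − (-0.30)(-0.25)] = 0.1100
  C_22 = (0.75)(0.70) − (-0.30)(-0.30) = 0.4350
  C_23 = −[(0.75)(-0.25) − (-0.05)(-0.30)] = 0.2025
  C_31 = (-0.05)(-0.25) − (-0.30)(1.00) = 0.3125
  C_32 = −[(0.75)(-0.25) − (-0.30)(-0.10)] = 0.2175
  C_33 = (0.75)(1.00) − (-0.05)(-0.10) = 0.7450
det(I−A) = Σ_j (I−A)_1j·C_1j = (0.75)(0.6375) + (-0.05)(0.1450) + (-0.30)(0.3250) = 0.373375
adj(I−A) = Cᵀ =
  [ 0.6375   0.1100   0.3125]
  [ 0.1450   0.4350   0.2175]
  [ 0.3250   0.2025   0.7450]
(I − A)⁻¹ = adj(I−A) / det(I−A) ≈
  [   1.7074     0.2946     0.8370]
  [   0.3883     1.1650     0.5825]
  [   0.8704     0.5424     1.9953]
First solve x = (I − A)⁻¹ d = adj(I−A)·d / det(I−A); in particular x_3 = (0.3250·540 + 0.2025·360 + 0.7450·100) / 0.373375 = 322.90 / 0.373375 ≈ 864.8142.
Intermediate flow from 2 to 3: z_23 = a_23 · x_3 = 0.25 × 322.90 / 0.373375 = 80.725 / 0.373375 ≈ 216.20.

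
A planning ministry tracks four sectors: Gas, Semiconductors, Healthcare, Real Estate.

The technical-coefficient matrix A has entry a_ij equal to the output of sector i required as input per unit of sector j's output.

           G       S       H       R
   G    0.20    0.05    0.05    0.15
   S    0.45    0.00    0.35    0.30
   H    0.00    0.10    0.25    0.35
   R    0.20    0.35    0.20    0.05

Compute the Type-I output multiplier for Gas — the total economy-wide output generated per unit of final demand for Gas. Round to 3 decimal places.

m_G = 4.037

I − A =
  [   0.80    -0.05    -0.05    -0.15]
  [  -0.45     1.00    -0.35    -0.30]
  [   0.00    -0.10     0.75    -0.35]
  [  -0.20    -0.35    -0.20     0.95]
Compute the cofactors C_ij = (−1)^(i+j)·(3×3 minor ij) of I−A; the adjugate is their transpose:
adj(I−A) = Cᵀ =
  [ 0.481625   0.085375   0.110250   0.143625]
  [ 0.358625   0.488000   0.341375   0.336500]
  [ 0.173875   0.174500   0.598000   0.302875]
  [ 0.270125   0.234500   0.274875   0.552875]
det(I−A) = Σ_j (I−A)_1j·C_1j = (0.80)(0.481625) + (-0.05)(0.358625) + (-0.05)(0.173875) + (-0.15)(0.270125) = 0.31815625
(I − A)⁻¹ = adj(I−A) / det(I−A) ≈
  [   1.5138     0.2683     0.3465     0.4514]
  [   1.1272     1.5338     1.0730     1.0577]
  [   0.5465     0.5485     1.8796     0.9520]
  [   0.8490     0.7371     0.8640     1.7377]
The output multiplier for sector j is the column-j sum of the Leontief inverse (I − A)⁻¹ = adj(I−A) / det(I−A).
Column G of adj(I−A): (0.481625, 0.358625, 0.173875, 0.270125); det(I−A) = 0.31815625.
m_G = (0.481625 + 0.358625 + 0.173875 + 0.270125) / 0.31815625 = 1.28425 / 0.31815625 ≈ 4.037.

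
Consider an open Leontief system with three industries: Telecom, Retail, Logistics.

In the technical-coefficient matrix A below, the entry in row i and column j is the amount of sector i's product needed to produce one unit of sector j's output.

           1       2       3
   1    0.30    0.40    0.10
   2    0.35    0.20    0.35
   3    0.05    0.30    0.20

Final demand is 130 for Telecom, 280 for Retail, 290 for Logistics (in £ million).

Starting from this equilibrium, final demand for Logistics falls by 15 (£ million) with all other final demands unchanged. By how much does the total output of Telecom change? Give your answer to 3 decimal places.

Δx_1 = -13.693

I − A =
  [   0.70    -0.40    -0.10]
  [  -0.35     0.80    -0.35]
  [  -0.05    -0.30     0.80]
Cofactors of I−A, C_ij = (−1)^(i+j)·(minor ij) (rows/columns in the sector order above):
  C_11 = (0.80)(0.80) − (-0.35)(-0.30) = 0.5350
  C_12 = −[(-0.35)(0.80) − (-0.35)(-0.05)] = 0.2975
  C_13 = (-0.35)(-0.30) − (0.80)(-0.05) = 0.1450
  C_21 = −[(-0.40)(0.80) − (-0.10)(-0.30)] = 0.3500
  C_22 = (0.70)(0.80) − (-0.10)(-0.05) = 0.5550
  C_23 = −[(0.70)(-0.30) − (-0.40)(-0.05)] = 0.2300
  C_31 = (-0.40)(-0.35) − (-0.10)(0.80) = 0.2200
  C_32 = −[(0.70)(-0.35) − (-0.10)(-0.35)] = 0.2800
  C_33 = (0.70)(0.80) − (-0.40)(-0.35) = 0.4200
det(I−A) = Σ_j (I−A)_1j·C_1j = (0.70)(0.5350) + (-0.40)(0.2975) + (-0.10)(0.1450) = 0.2410
adj(I−A) = Cᵀ =
  [ 0.5350   0.3500   0.2200]
  [ 0.2975   0.5550   0.2800]
  [ 0.1450   0.2300   0.4200]
(I − A)⁻¹ = adj(I−A) / det(I−A) ≈
  [   2.2199     1.4523     0.9129]
  [   1.2344     2.3029     1.1618]
  [   0.6017     0.9544     1.7427]
Δx = (I − A)⁻¹ Δd with Δd having -15 in the Logistics component and 0 elsewhere.
So Δx_1 = L_13 · (-15), where L_13 = adj(I−A)_13 / det(I−A) = 0.2200 / 0.2410.
Δx_1 = 0.2200 × (-15) / 0.2410 = -3.30 / 0.2410 ≈ -13.693.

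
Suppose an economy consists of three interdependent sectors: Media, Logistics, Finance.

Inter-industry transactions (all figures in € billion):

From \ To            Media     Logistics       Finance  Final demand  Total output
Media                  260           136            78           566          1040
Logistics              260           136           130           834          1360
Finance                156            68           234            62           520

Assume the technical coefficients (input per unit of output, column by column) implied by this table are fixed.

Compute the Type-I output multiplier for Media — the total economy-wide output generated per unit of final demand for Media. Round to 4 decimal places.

Technical coefficients a_ij = z_ij / X_j:
  a_11 = 260/1040 = 0.25, a_21 = 260/1040 = 0.25, a_31 = 156/1040 = 0.15
  a_12 = 136/1360 = 0.10, a_22 = 136/1360 = 0.10, a_32 = 68/1360 = 0.05
  a_13 = 78/520 = 0.15, a_23 = 130/520 = 0.25, a_33 = 234/520 = 0.45
I − A =
  [   0.75    -0.10    -0.15]
  [  -0.25     0.90    -0.25]
  [  -0.15    -0.05     0.55]
Cofactors of I−A, C_ij = (−1)^(i+j)·(minor ij) (rows/columns in the sector order above):
  C_11 = (0.90)(0.55) − (-0.25)(-0.05) = 0.4825
  C_12 = −[(-0.25)(0.55) − (-0.25)(-0.15)] = 0.1750
  C_13 = (-0.25)(-0.05) − (0.90)(-0.15) = 0.1475
  C_21 = −[(-0.10)(0.55) − (-0.15)(-0.05)] = 0.0625
  C_22 = (0.75)(0.55) − (-0.15)(-0.15) = 0.3900
  C_23 = −[(0.75)(-0.05) − (-0.10)(-0.15)] = 0.0525
  C_31 = (-0.10)(-0.25) − (-0.15)(0.90) = 0.1600
  C_32 = −[(0.75)(-0.25) − (-0.15)(-0.25)] = 0.2250
  C_33 = (0.75)(0.90) − (-0.10)(-0.25) = 0.6500
det(I−A) = Σ_j (I−A)_1j·C_1j = (0.75)(0.4825) + (-0.10)(0.1750) + (-0.15)(0.1475) = 0.32225
adj(I−A) = Cᵀ =
  [ 0.4825   0.0625   0.1600]
  [ 0.1750   0.3900   0.2250]
  [ 0.1475   0.0525   0.6500]
(I − A)⁻¹ = adj(I−A) / det(I−A) ≈
  [   1.49728     0.19395     0.49651]
  [   0.54306     1.21024     0.69822]
  [   0.45772     0.16292     2.01707]
The output multiplier for sector j is the column-j sum of the Leontief inverse (I − A)⁻¹ = adj(I−A) / det(I−A).
Column 1 of adj(I−A): (0.4825, 0.1750, 0.1475); det(I−A) = 0.32225.
m_1 = (0.4825 + 0.1750 + 0.1475) / 0.32225 = 0.805 / 0.32225 ≈ 2.4981.

m_1 = 2.4981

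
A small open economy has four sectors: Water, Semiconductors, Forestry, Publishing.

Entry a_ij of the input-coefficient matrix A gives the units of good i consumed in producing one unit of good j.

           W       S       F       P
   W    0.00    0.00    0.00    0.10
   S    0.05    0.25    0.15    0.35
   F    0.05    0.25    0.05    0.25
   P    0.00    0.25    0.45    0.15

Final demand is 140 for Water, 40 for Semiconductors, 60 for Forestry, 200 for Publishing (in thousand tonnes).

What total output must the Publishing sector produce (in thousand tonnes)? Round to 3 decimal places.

x_P = 498.976

I − A =
  [   1.00     0.00     0.00    -0.10]
  [  -0.05     0.75    -0.15    -0.35]
  [  -0.05    -0.25     0.95    -0.25]
  [   0.00    -0.25    -0.45     0.85]
Compute the cofactors C_ij = (−1)^(i+j)·(3×3 minor ij) of I−A; the adjugate is their transpose:
adj(I−A) = Cᵀ =
  [ 0.35750   0.03500   0.03750   0.06750]
  [ 0.04900   0.69275   0.28725   0.37550]
  [ 0.04125   0.27625   0.54875   0.28000]
  [ 0.03625   0.35000   0.37500   0.67500]
det(I−A) = Σ_j (I−A)_1j·C_1j = (1.00)(0.35750) + (0.00)(0.04900) + (0.00)(0.04125) + (-0.10)(0.03625) = 0.353875
(I − A)⁻¹ = adj(I−A) / det(I−A) ≈
  [   1.0102     0.0989     0.1060     0.1907]
  [   0.1385     1.9576     0.8117     1.0611]
  [   0.1166     0.7806     1.5507     0.7912]
  [   0.1024     0.9890     1.0597     1.9075]
x = (I − A)⁻¹ d = adj(I−A)·d / det(I−A), with det(I−A) = 0.353875:
  x_W = (0.35750·140 + 0.03500·40 + 0.03750·60 + 0.06750·200) / 0.353875 = 67.20 / 0.353875 ≈ 189.898
  x_S = (0.04900·140 + 0.69275·40 + 0.28725·60 + 0.37550·200) / 0.353875 = 126.905 / 0.353875 ≈ 358.615
  x_F = (0.04125·140 + 0.27625·40 + 0.54875·60 + 0.28000·200) / 0.353875 = 105.75 / 0.353875 ≈ 298.834
  x_P = (0.03625·140 + 0.35000·40 + 0.37500·60 + 0.67500·200) / 0.353875 = 176.575 / 0.353875 ≈ 498.976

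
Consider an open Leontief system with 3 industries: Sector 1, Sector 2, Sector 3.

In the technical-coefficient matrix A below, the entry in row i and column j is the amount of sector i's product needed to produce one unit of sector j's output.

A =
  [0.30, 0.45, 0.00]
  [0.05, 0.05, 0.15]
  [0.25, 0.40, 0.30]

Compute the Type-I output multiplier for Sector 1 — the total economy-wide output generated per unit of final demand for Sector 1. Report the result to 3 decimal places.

m_1 = 2.392

I − A =
  [   0.70    -0.45     0.00]
  [  -0.05     0.95    -0.15]
  [  -0.25    -0.40     0.70]
Cofactors of I−A, C_ij = (−1)^(i+j)·(minor ij) (rows/columns in the sector order above):
  C_11 = (0.95)(0.70) − (-0.15)(-0.40) = 0.6050
  C_12 = −[(-0.05)(0.70) − (-0.15)(-0.25)] = 0.0725
  C_13 = (-0.05)(-0.40) − (0.95)(-0.25) = 0.2575
  C_21 = −[(-0.45)(0.70) − (0.00)(-0.40)] = 0.3150
  C_22 = (0.70)(0.70) − (0.00)(-0.25) = 0.4900
  C_23 = −[(0.70)(-0.40) − (-0.45)(-0.25)] = 0.3925
  C_31 = (-0.45)(-0.15) − (0.00)(0.95) = 0.0675
  C_32 = −[(0.70)(-0.15) − (0.00)(-0.05)] = 0.1050
  C_33 = (0.70)(0.95) − (-0.45)(-0.05) = 0.6425
det(I−A) = Σ_j (I−A)_1j·C_1j = (0.70)(0.6050) + (-0.45)(0.0725) + (0.00)(0.2575) = 0.390875
adj(I−A) = Cᵀ =
  [ 0.6050   0.3150   0.0675]
  [ 0.0725   0.4900   0.1050]
  [ 0.2575   0.3925   0.6425]
(I − A)⁻¹ = adj(I−A) / det(I−A) ≈
  [   1.5478     0.8059     0.1727]
  [   0.1855     1.2536     0.2686]
  [   0.6588     1.0042     1.6437]
The output multiplier for sector j is the column-j sum of the Leontief inverse (I − A)⁻¹ = adj(I−A) / det(I−A).
Column 1 of adj(I−A): (0.6050, 0.0725, 0.2575); det(I−A) = 0.390875.
m_1 = (0.6050 + 0.0725 + 0.2575) / 0.390875 = 0.935 / 0.390875 ≈ 2.392.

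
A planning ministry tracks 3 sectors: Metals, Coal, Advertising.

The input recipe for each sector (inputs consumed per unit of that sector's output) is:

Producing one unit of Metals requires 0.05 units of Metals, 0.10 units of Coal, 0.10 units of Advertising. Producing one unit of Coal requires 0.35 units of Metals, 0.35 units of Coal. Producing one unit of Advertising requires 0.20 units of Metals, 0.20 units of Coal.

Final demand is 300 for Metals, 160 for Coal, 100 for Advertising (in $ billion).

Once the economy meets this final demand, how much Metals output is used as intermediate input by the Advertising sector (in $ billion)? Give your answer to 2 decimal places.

z_MA = 29.64

I − A =
  [   0.95    -0.35    -0.20]
  [  -0.10     0.65    -0.20]
  [  -0.10     0.00     1.00]
Cofactors of I−A, C_ij = (−1)^(i+j)·(minor ij) (rows/columns in the sector order above):
  C_11 = (0.65)(1.00) − (-0.20)(0.00) = 0.6500
  C_12 = −[(-0.10)(1.00) − (-0.20)(-0.10)] = 0.1200
  C_13 = (-0.10)(0.00) − (0.65)(-0.10) = 0.0650
  C_21 = −[(-0.35)(1.00) − (-0.20)(0.00)] = 0.3500
  C_22 = (0.95)(1.00) − (-0.20)(-0.10) = 0.9300
  C_23 = −[(0.95)(0.00) − (-0.35)(-0.10)] = 0.0350
  C_31 = (-0.35)(-0.20) − (-0.20)(0.65) = 0.2000
  C_32 = −[(0.95)(-0.20) − (-0.20)(-0.10)] = 0.2100
  C_33 = (0.95)(0.65) − (-0.35)(-0.10) = 0.5825
det(I−A) = Σ_j (I−A)_1j·C_1j = (0.95)(0.6500) + (-0.35)(0.1200) + (-0.20)(0.0650) = 0.5625
adj(I−A) = Cᵀ =
  [ 0.6500   0.3500   0.2000]
  [ 0.1200   0.9300   0.2100]
  [ 0.0650   0.0350   0.5825]
(I − A)⁻¹ = adj(I−A) / det(I−A) ≈
  [   1.1556     0.6222     0.3556]
  [   0.2133     1.6533     0.3733]
  [   0.1156     0.0622     1.0356]
First solve x = (I − A)⁻¹ d = adj(I−A)·d / det(I−A); in particular x_A = (0.0650·300 + 0.0350·160 + 0.5825·100) / 0.5625 = 83.35 / 0.5625 ≈ 148.1778.
Intermediate flow from M to A: z_MA = a_MA · x_A = 0.20 × 83.35 / 0.5625 = 16.67 / 0.5625 ≈ 29.64.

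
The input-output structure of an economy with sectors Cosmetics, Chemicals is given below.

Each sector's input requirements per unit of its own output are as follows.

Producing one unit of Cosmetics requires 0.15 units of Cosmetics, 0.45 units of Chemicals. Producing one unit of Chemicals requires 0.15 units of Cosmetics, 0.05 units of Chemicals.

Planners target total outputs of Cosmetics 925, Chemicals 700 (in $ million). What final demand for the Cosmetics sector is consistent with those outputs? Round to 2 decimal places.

d_1 = 681.25

I − A =
  [   0.85    -0.15]
  [  -0.45     0.95]
d = (I − A) x:
  d_1 = (+0.85)·925 + (-0.15)·700 = 681.25
  d_2 = (-0.45)·925 + (+0.95)·700 = 248.75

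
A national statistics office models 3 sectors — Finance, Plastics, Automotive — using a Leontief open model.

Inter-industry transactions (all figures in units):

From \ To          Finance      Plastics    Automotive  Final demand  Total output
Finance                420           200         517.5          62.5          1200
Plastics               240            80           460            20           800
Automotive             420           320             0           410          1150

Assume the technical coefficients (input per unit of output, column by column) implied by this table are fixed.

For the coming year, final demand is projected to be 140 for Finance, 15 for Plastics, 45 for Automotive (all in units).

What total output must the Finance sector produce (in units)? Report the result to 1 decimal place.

x_F = 608.4

Technical coefficients a_ij = z_ij / X_j:
  a_FF = 420/1200 = 0.35, a_PF = 240/1200 = 0.20, a_AF = 420/1200 = 0.35
  a_FP = 200/800 = 0.25, a_PP = 80/800 = 0.10, a_AP = 320/800 = 0.40
  a_FA = 517.5/1150 = 0.45, a_PA = 460/1150 = 0.40, a_AA = 0/1150 = 0.00
I − A =
  [   0.65    -0.25    -0.45]
  [  -0.20     0.90    -0.40]
  [  -0.35    -0.40     1.00]
Cofactors of I−A, C_ij = (−1)^(i+j)·(minor ij) (rows/columns in the sector order above):
  C_11 = (0.90)(1.00) − (-0.40)(-0.40) = 0.7400
  C_12 = −[(-0.20)(1.00) − (-0.40)(-0.35)] = 0.3400
  C_13 = (-0.20)(-0.40) − (0.90)(-0.35) = 0.3950
  C_21 = −[(-0.25)(1.00) − (-0.45)(-0.40)] = 0.4300
  C_22 = (0.65)(1.00) − (-0.45)(-0.35) = 0.4925
  C_23 = −[(0.65)(-0.40) − (-0.25)(-0.35)] = 0.3475
  C_31 = (-0.25)(-0.40) − (-0.45)(0.90) = 0.5050
  C_32 = −[(0.65)(-0.40) − (-0.45)(-0.20)] = 0.3500
  C_33 = (0.65)(0.90) − (-0.25)(-0.20) = 0.5350
det(I−A) = Σ_j (I−A)_1j·C_1j = (0.65)(0.7400) + (-0.25)(0.3400) + (-0.45)(0.3950) = 0.21825
adj(I−A) = Cᵀ =
  [ 0.7400   0.4300   0.5050]
  [ 0.3400   0.4925   0.3500]
  [ 0.3950   0.3475   0.5350]
(I − A)⁻¹ = adj(I−A) / det(I−A) ≈
  [   3.3906     1.9702     2.3139]
  [   1.5578     2.2566     1.6037]
  [   1.8099     1.5922     2.4513]
x = (I − A)⁻¹ d = adj(I−A)·d / det(I−A), with det(I−A) = 0.21825:
  x_F = (0.7400·140 + 0.4300·15 + 0.5050·45) / 0.21825 = 132.775 / 0.21825 ≈ 608.4
  x_P = (0.3400·140 + 0.4925·15 + 0.3500·45) / 0.21825 = 70.7375 / 0.21825 ≈ 324.1
  x_A = (0.3950·140 + 0.3475·15 + 0.5350·45) / 0.21825 = 84.5875 / 0.21825 ≈ 387.6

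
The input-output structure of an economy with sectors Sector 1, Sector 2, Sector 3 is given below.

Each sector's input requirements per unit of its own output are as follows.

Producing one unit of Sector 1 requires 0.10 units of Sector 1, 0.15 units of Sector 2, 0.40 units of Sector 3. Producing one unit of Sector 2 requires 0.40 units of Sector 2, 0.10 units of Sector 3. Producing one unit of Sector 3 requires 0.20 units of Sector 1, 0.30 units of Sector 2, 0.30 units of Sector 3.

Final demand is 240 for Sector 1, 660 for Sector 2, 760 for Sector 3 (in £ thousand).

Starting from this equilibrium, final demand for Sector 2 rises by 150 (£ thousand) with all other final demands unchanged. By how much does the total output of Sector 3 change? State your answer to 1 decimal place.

Δx_3 = 45.0

I − A =
  [   0.90     0.00    -0.20]
  [  -0.15     0.60    -0.30]
  [  -0.40    -0.10     0.70]
Cofactors of I−A, C_ij = (−1)^(i+j)·(minor ij) (rows/columns in the sector order above):
  C_11 = (0.60)(0.70) − (-0.30)(-0.10) = 0.3900
  C_12 = −[(-0.15)(0.70) − (-0.30)(-0.40)] = 0.2250
  C_13 = (-0.15)(-0.10) − (0.60)(-0.40) = 0.2550
  C_21 = −[(0.00)(0.70) − (-0.20)(-0.10)] = 0.0200
  C_22 = (0.90)(0.70) − (-0.20)(-0.40) = 0.5500
  C_23 = −[(0.90)(-0.10) − (0.00)(-0.40)] = 0.0900
  C_31 = (0.00)(-0.30) − (-0.20)(0.60) = 0.1200
  C_32 = −[(0.90)(-0.30) − (-0.20)(-0.15)] = 0.3000
  C_33 = (0.90)(0.60) − (0.00)(-0.15) = 0.5400
det(I−A) = Σ_j (I−A)_1j·C_1j = (0.90)(0.3900) + (0.00)(0.2250) + (-0.20)(0.2550) = 0.3000
adj(I−A) = Cᵀ =
  [ 0.3900   0.0200   0.1200]
  [ 0.2250   0.5500   0.3000]
  [ 0.2550   0.0900   0.5400]
(I − A)⁻¹ = adj(I−A) / det(I−A) ≈
  [   1.3000     0.0667     0.4000]
  [   0.7500     1.8333     1.0000]
  [   0.8500     0.3000     1.8000]
Δx = (I − A)⁻¹ Δd with Δd having +150 in the Sector 2 component and 0 elsewhere.
So Δx_3 = L_32 · (+150), where L_32 = adj(I−A)_32 / det(I−A) = 0.0900 / 0.3000.
Δx_3 = 0.0900 × (+150) / 0.3000 = 13.50 / 0.3000 = 45.0.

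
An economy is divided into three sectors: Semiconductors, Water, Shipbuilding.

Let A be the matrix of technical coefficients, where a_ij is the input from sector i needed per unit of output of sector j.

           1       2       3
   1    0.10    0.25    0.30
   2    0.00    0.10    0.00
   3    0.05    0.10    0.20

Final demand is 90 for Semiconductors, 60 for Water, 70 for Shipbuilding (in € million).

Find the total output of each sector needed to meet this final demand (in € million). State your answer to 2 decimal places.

x_1 = 153.66, x_2 = 66.67, x_3 = 105.44

I − A =
  [   0.90    -0.25    -0.30]
  [   0.00     0.90     0.00]
  [  -0.05    -0.10     0.80]
Cofactors of I−A, C_ij = (−1)^(i+j)·(minor ij) (rows/columns in the sector order above):
  C_11 = (0.90)(0.80) − (0.00)(-0.10) = 0.7200
  C_12 = −[(0.00)(0.80) − (0.00)(-0.05)] = 0.0000
  C_13 = (0.00)(-0.10) − (0.90)(-0.05) = 0.0450
  C_21 = −[(-0.25)(0.80) − (-0.30)(-0.10)] = 0.2300
  C_22 = (0.90)(0.80) − (-0.30)(-0.05) = 0.7050
  C_23 = −[(0.90)(-0.10) − (-0.25)(-0.05)] = 0.1025
  C_31 = (-0.25)(0.00) − (-0.30)(0.90) = 0.2700
  C_32 = −[(0.90)(0.00) − (-0.30)(0.00)] = 0.0000
  C_33 = (0.90)(0.90) − (-0.25)(0.00) = 0.8100
det(I−A) = Σ_j (I−A)_1j·C_1j = (0.90)(0.7200) + (-0.25)(0.0000) + (-0.30)(0.0450) = 0.6345
adj(I−A) = Cᵀ =
  [ 0.7200   0.2300   0.2700]
  [ 0.0000   0.7050   0.0000]
  [ 0.0450   0.1025   0.8100]
(I − A)⁻¹ = adj(I−A) / det(I−A) ≈
  [   1.1348     0.3625     0.4255]
  [   0.0000     1.1111     0.0000]
  [   0.0709     0.1615     1.2766]
x = (I − A)⁻¹ d = adj(I−A)·d / det(I−A), with det(I−A) = 0.6345:
  x_1 = (0.7200·90 + 0.2300·60 + 0.2700·70) / 0.6345 = 97.50 / 0.6345 ≈ 153.66
  x_2 = (0.0000·90 + 0.7050·60 + 0.0000·70) / 0.6345 = 42.30 / 0.6345 ≈ 66.67
  x_3 = (0.0450·90 + 0.1025·60 + 0.8100·70) / 0.6345 = 66.90 / 0.6345 ≈ 105.44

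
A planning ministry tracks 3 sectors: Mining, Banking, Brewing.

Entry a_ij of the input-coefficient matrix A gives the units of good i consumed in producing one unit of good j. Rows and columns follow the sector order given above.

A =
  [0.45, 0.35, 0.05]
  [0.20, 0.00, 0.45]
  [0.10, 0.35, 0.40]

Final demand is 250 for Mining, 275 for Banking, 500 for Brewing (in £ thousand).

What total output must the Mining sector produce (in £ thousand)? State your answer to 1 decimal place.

I − A =
  [   0.55    -0.35    -0.05]
  [  -0.20     1.00    -0.45]
  [  -0.10    -0.35     0.60]
Cofactors of I−A, C_ij = (−1)^(i+j)·(minor ij) (rows/columns in the sector order above):
  C_11 = (1.00)(0.60) − (-0.45)(-0.35) = 0.4425
  C_12 = −[(-0.20)(0.60) − (-0.45)(-0.10)] = 0.1650
  C_13 = (-0.20)(-0.35) − (1.00)(-0.10) = 0.1700
  C_21 = −[(-0.35)(0.60) − (-0.05)(-0.35)] = 0.2275
  C_22 = (0.55)(0.60) − (-0.05)(-0.10) = 0.3250
  C_23 = −[(0.55)(-0.35) − (-0.35)(-0.10)] = 0.2275
  C_31 = (-0.35)(-0.45) − (-0.05)(1.00) = 0.2075
  C_32 = −[(0.55)(-0.45) − (-0.05)(-0.20)] = 0.2575
  C_33 = (0.55)(1.00) − (-0.35)(-0.20) = 0.4800
det(I−A) = Σ_j (I−A)_1j·C_1j = (0.55)(0.4425) + (-0.35)(0.1650) + (-0.05)(0.1700) = 0.177125
adj(I−A) = Cᵀ =
  [ 0.4425   0.2275   0.2075]
  [ 0.1650   0.3250   0.2575]
  [ 0.1700   0.2275   0.4800]
(I − A)⁻¹ = adj(I−A) / det(I−A) ≈
  [   2.4982     1.2844     1.1715]
  [   0.9315     1.8349     1.4538]
  [   0.9598     1.2844     2.7100]
x = (I − A)⁻¹ d = adj(I−A)·d / det(I−A), with det(I−A) = 0.177125:
  x_1 = (0.4425·250 + 0.2275·275 + 0.2075·500) / 0.177125 = 276.9375 / 0.177125 ≈ 1563.5
  x_2 = (0.1650·250 + 0.3250·275 + 0.2575·500) / 0.177125 = 259.375 / 0.177125 ≈ 1464.4
  x_3 = (0.1700·250 + 0.2275·275 + 0.4800·500) / 0.177125 = 345.0625 / 0.177125 ≈ 1948.1

x_1 = 1563.5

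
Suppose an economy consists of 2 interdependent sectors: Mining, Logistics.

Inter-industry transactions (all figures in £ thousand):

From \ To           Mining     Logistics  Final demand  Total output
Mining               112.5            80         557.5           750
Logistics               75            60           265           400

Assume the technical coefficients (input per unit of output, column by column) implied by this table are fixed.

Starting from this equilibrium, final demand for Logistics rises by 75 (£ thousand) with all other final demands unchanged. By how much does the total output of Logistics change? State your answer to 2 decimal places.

Technical coefficients a_ij = z_ij / X_j:
  a_MM = 112.5/750 = 0.15, a_LM = 75/750 = 0.10
  a_ML = 80/400 = 0.20, a_LL = 60/400 = 0.15
I − A =
  [   0.85    -0.20]
  [  -0.10     0.85]
det(I−A) = (0.85)(0.85) − (-0.20)(-0.10) = 0.7025
adj(I−A) = [[0.85, 0.20], [0.10, 0.85]]
(I − A)⁻¹ = adj(I−A) / det(I−A) ≈
  [   1.2100     0.2847]
  [   0.1423     1.2100]
Δx = (I − A)⁻¹ Δd with Δd having +75 in the Logistics component and 0 elsewhere.
So Δx_L = L_LL · (+75), where L_LL = adj(I−A)_LL / det(I−A) = 0.85 / 0.7025.
Δx_L = 0.85 × (+75) / 0.7025 = 63.75 / 0.7025 ≈ 90.75.

Δx_L = 90.75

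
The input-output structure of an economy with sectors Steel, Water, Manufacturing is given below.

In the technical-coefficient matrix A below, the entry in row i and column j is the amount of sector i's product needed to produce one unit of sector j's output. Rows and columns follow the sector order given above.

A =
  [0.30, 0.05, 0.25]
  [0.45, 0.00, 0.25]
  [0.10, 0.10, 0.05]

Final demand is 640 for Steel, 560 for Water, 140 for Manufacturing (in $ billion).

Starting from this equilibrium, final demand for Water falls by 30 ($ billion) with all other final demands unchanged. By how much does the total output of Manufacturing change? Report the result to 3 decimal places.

I − A =
  [   0.70    -0.05    -0.25]
  [  -0.45     1.00    -0.25]
  [  -0.10    -0.10     0.95]
Cofactors of I−A, C_ij = (−1)^(i+j)·(minor ij) (rows/columns in the sector order above):
  C_11 = (1.00)(0.95) − (-0.25)(-0.10) = 0.9250
  C_12 = −[(-0.45)(0.95) − (-0.25)(-0.10)] = 0.4525
  C_13 = (-0.45)(-0.10) − (1.00)(-0.10) = 0.1450
  C_21 = −[(-0.05)(0.95) − (-0.25)(-0.10)] = 0.0725
  C_22 = (0.70)(0.95) − (-0.25)(-0.10) = 0.6400
  C_23 = −[(0.70)(-0.10) − (-0.05)(-0.10)] = 0.0750
  C_31 = (-0.05)(-0.25) − (-0.25)(1.00) = 0.2625
  C_32 = −[(0.70)(-0.25) − (-0.25)(-0.45)] = 0.2875
  C_33 = (0.70)(1.00) − (-0.05)(-0.45) = 0.6775
det(I−A) = Σ_j (I−A)_1j·C_1j = (0.70)(0.9250) + (-0.05)(0.4525) + (-0.25)(0.1450) = 0.588625
adj(I−A) = Cᵀ =
  [ 0.9250   0.0725   0.2625]
  [ 0.4525   0.6400   0.2875]
  [ 0.1450   0.0750   0.6775]
(I − A)⁻¹ = adj(I−A) / det(I−A) ≈
  [   1.5715     0.1232     0.4460]
  [   0.7687     1.0873     0.4884]
  [   0.2463     0.1274     1.1510]
Δx = (I − A)⁻¹ Δd with Δd having -30 in the Water component and 0 elsewhere.
So Δx_M = L_MW · (-30), where L_MW = adj(I−A)_MW / det(I−A) = 0.0750 / 0.588625.
Δx_M = 0.0750 × (-30) / 0.588625 = -2.25 / 0.588625 ≈ -3.822.

Δx_M = -3.822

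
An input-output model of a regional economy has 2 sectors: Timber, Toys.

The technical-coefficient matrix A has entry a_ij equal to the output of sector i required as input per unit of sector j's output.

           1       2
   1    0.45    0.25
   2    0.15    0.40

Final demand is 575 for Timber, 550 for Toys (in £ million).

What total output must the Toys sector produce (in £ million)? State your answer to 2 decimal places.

x_2 = 1329.06

I − A =
  [   0.55    -0.25]
  [  -0.15     0.60]
det(I−A) = (0.55)(0.60) − (-0.25)(-0.15) = 0.2925
adj(I−A) = [[0.60, 0.25], [0.15, 0.55]]
(I − A)⁻¹ = adj(I−A) / det(I−A) ≈
  [   2.0513     0.8547]
  [   0.5128     1.8803]
x = (I − A)⁻¹ d = adj(I−A)·d / det(I−A), with det(I−A) = 0.2925:
  x_1 = (0.60·575 + 0.25·550) / 0.2925 = 482.50 / 0.2925 ≈ 1649.57
  x_2 = (0.15·575 + 0.55·550) / 0.2925 = 388.75 / 0.2925 ≈ 1329.06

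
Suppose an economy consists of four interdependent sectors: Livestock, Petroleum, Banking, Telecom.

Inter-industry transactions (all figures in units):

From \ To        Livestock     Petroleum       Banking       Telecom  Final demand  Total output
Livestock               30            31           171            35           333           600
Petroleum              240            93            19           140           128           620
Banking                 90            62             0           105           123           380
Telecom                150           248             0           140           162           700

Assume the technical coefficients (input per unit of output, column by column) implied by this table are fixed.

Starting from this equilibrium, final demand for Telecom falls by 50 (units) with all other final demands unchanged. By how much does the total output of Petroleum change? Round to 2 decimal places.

Technical coefficients a_ij = z_ij / X_j:
  a_11 = 30/600 = 0.05, a_21 = 240/600 = 0.40, a_31 = 90/600 = 0.15, a_41 = 150/600 = 0.25
  a_12 = 31/620 = 0.05, a_22 = 93/620 = 0.15, a_32 = 62/620 = 0.10, a_42 = 248/620 = 0.40
  a_13 = 171/380 = 0.45, a_23 = 19/380 = 0.05, a_33 = 0/380 = 0.00, a_43 = 0/380 = 0.00
  a_14 = 35/700 = 0.05, a_24 = 140/700 = 0.20, a_34 = 105/700 = 0.15, a_44 = 140/700 = 0.20
I − A =
  [   0.95    -0.05    -0.45    -0.05]
  [  -0.40     0.85    -0.05    -0.20]
  [  -0.15    -0.10     1.00    -0.15]
  [  -0.25    -0.40     0.00     0.80]
Compute the cofactors C_ij = (−1)^(i+j)·(3×3 minor ij) of I−A; the adjugate is their transpose:
adj(I−A) = Cᵀ =
  [ 0.593000   0.123000   0.273000   0.119000]
  [ 0.377875   0.676625   0.203875   0.231000]
  [ 0.182875   0.142625   0.532875   0.147000]
  [ 0.374250   0.376750   0.187250   0.707000]
det(I−A) = Σ_j (I−A)_1j·C_1j = (0.95)(0.593000) + (-0.05)(0.377875) + (-0.45)(0.182875) + (-0.05)(0.374250) = 0.44345
(I − A)⁻¹ = adj(I−A) / det(I−A) ≈
  [   1.3372     0.2774     0.6156     0.2684]
  [   0.8521     1.5258     0.4597     0.5209]
  [   0.4124     0.3216     1.2017     0.3315]
  [   0.8440     0.8496     0.4223     1.5943]
Δx = (I − A)⁻¹ Δd with Δd having -50 in the Telecom component and 0 elsewhere.
So Δx_2 = L_24 · (-50), where L_24 = adj(I−A)_24 / det(I−A) = 0.231000 / 0.44345.
Δx_2 = 0.231000 × (-50) / 0.44345 = -11.55 / 0.44345 ≈ -26.05.

Δx_2 = -26.05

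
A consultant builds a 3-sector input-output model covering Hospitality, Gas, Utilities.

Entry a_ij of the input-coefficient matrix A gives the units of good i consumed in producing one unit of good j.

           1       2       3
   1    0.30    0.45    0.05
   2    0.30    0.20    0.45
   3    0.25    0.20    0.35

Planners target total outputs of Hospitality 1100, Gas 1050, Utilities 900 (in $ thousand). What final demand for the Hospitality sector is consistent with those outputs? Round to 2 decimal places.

d_1 = 252.50

I − A =
  [   0.70    -0.45    -0.05]
  [  -0.30     0.80    -0.45]
  [  -0.25    -0.20     0.65]
d = (I − A) x:
  d_1 = (+0.70)·1100 + (-0.45)·1050 + (-0.05)·900 = 252.50
  d_2 = (-0.30)·1100 + (+0.80)·1050 + (-0.45)·900 = 105.00
  d_3 = (-0.25)·1100 + (-0.20)·1050 + (+0.65)·900 = 100.00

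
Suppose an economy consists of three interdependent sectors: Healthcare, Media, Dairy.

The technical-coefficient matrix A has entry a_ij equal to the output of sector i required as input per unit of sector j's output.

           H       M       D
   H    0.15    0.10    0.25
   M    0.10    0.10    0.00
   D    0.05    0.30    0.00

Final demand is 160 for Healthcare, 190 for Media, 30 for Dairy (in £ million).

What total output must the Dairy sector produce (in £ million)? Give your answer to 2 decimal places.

x_D = 114.16

I − A =
  [   0.85    -0.10    -0.25]
  [  -0.10     0.90     0.00]
  [  -0.05    -0.30     1.00]
Cofactors of I−A, C_ij = (−1)^(i+j)·(minor ij) (rows/columns in the sector order above):
  C_11 = (0.90)(1.00) − (0.00)(-0.30) = 0.9000
  C_12 = −[(-0.10)(1.00) − (0.00)(-0.05)] = 0.1000
  C_13 = (-0.10)(-0.30) − (0.90)(-0.05) = 0.0750
  C_21 = −[(-0.10)(1.00) − (-0.25)(-0.30)] = 0.1750
  C_22 = (0.85)(1.00) − (-0.25)(-0.05) = 0.8375
  C_23 = −[(0.85)(-0.30) − (-0.10)(-0.05)] = 0.2600
  C_31 = (-0.10)(0.00) − (-0.25)(0.90) = 0.2250
  C_32 = −[(0.85)(0.00) − (-0.25)(-0.10)] = 0.0250
  C_33 = (0.85)(0.90) − (-0.10)(-0.10) = 0.7550
det(I−A) = Σ_j (I−A)_1j·C_1j = (0.85)(0.9000) + (-0.10)(0.1000) + (-0.25)(0.0750) = 0.73625
adj(I−A) = Cᵀ =
  [ 0.9000   0.1750   0.2250]
  [ 0.1000   0.8375   0.0250]
  [ 0.0750   0.2600   0.7550]
(I − A)⁻¹ = adj(I−A) / det(I−A) ≈
  [   1.2224     0.2377     0.3056]
  [   0.1358     1.1375     0.0340]
  [   0.1019     0.3531     1.0255]
x = (I − A)⁻¹ d = adj(I−A)·d / det(I−A), with det(I−A) = 0.73625:
  x_H = (0.9000·160 + 0.1750·190 + 0.2250·30) / 0.73625 = 184.00 / 0.73625 ≈ 249.92
  x_M = (0.1000·160 + 0.8375·190 + 0.0250·30) / 0.73625 = 175.875 / 0.73625 ≈ 238.88
  x_D = (0.0750·160 + 0.2600·190 + 0.7550·30) / 0.73625 = 84.05 / 0.73625 ≈ 114.16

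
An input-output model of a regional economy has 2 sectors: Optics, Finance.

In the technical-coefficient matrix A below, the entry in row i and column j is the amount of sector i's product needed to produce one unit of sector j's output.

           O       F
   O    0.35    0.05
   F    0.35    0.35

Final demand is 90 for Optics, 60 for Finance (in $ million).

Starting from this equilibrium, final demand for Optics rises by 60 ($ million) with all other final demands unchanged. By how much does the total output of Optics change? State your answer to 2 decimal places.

I − A =
  [   0.65    -0.05]
  [  -0.35     0.65]
det(I−A) = (0.65)(0.65) − (-0.05)(-0.35) = 0.4050
adj(I−A) = [[0.65, 0.05], [0.35, 0.65]]
(I − A)⁻¹ = adj(I−A) / det(I−A) ≈
  [   1.6049     0.1235]
  [   0.8642     1.6049]
Δx = (I − A)⁻¹ Δd with Δd having +60 in the Optics component and 0 elsewhere.
So Δx_O = L_OO · (+60), where L_OO = adj(I−A)_OO / det(I−A) = 0.65 / 0.4050.
Δx_O = 0.65 × (+60) / 0.4050 = 39.00 / 0.4050 ≈ 96.30.

Δx_O = 96.30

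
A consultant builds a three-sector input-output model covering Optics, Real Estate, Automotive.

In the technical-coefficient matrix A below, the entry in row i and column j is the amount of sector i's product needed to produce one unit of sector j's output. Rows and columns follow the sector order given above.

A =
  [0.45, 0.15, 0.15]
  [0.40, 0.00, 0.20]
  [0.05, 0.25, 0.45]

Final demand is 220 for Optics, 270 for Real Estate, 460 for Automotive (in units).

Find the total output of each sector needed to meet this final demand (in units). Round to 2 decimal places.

I − A =
  [   0.55    -0.15    -0.15]
  [  -0.40     1.00    -0.20]
  [  -0.05    -0.25     0.55]
Cofactors of I−A, C_ij = (−1)^(i+j)·(minor ij) (rows/columns in the sector order above):
  C_11 = (1.00)(0.55) − (-0.20)(-0.25) = 0.5000
  C_12 = −[(-0.40)(0.55) − (-0.20)(-0.05)] = 0.2300
  C_13 = (-0.40)(-0.25) − (1.00)(-0.05) = 0.1500
  C_21 = −[(-0.15)(0.55) − (-0.15)(-0.25)] = 0.1200
  C_22 = (0.55)(0.55) − (-0.15)(-0.05) = 0.2950
  C_23 = −[(0.55)(-0.25) − (-0.15)(-0.05)] = 0.1450
  C_31 = (-0.15)(-0.20) − (-0.15)(1.00) = 0.1800
  C_32 = −[(0.55)(-0.20) − (-0.15)(-0.40)] = 0.1700
  C_33 = (0.55)(1.00) − (-0.15)(-0.40) = 0.4900
det(I−A) = Σ_j (I−A)_1j·C_1j = (0.55)(0.5000) + (-0.15)(0.2300) + (-0.15)(0.1500) = 0.2180
adj(I−A) = Cᵀ =
  [ 0.5000   0.1200   0.1800]
  [ 0.2300   0.2950   0.1700]
  [ 0.1500   0.1450   0.4900]
(I − A)⁻¹ = adj(I−A) / det(I−A) ≈
  [   2.2936     0.5505     0.8257]
  [   1.0550     1.3532     0.7798]
  [   0.6881     0.6651     2.2477]
x = (I − A)⁻¹ d = adj(I−A)·d / det(I−A), with det(I−A) = 0.2180:
  x_O = (0.5000·220 + 0.1200·270 + 0.1800·460) / 0.2180 = 225.20 / 0.2180 ≈ 1033.03
  x_R = (0.2300·220 + 0.2950·270 + 0.1700·460) / 0.2180 = 208.45 / 0.2180 ≈ 956.19
  x_A = (0.1500·220 + 0.1450·270 + 0.4900·460) / 0.2180 = 297.55 / 0.2180 ≈ 1364.91

x_O = 1033.03, x_R = 956.19, x_A = 1364.91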